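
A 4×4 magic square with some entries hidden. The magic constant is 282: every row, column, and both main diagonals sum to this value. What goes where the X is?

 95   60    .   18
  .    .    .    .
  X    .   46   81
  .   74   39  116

32

The remaining cell in row 1 is (1,3) = 282 − 173 = 109.
The remaining cell in row 4 is (4,1) = 282 − 229 = 53.
Column 3 must total 282; the given cells sum to 194, so (2,3) = 88.
Column 4 needs 282; the known cells sum to 215, so (2,4) = 67.
Main diagonal must total 282; the given cells sum to 257, so (2,2) = 25.
Anti-diagonal must total 282; the given cells sum to 159, so (3,2) = 123.
Row 2 must total 282; the given cells sum to 180, so (2,1) = 102.
From row 3, 282 − (123 + 46 + 81) gives (3,1) = 32.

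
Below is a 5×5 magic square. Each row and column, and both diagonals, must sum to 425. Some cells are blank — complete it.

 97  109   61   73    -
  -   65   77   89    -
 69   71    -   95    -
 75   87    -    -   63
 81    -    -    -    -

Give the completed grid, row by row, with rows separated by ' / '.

Using row 1: 97 + 109 + 61 + 73 + ? → (1,5) = 425 − 340 = 85.
Column 1 needs 425; the known cells sum to 322, so (2,1) = 103.
Column 2 needs 425; the known cells sum to 332, so (5,2) = 93.
Anti-diagonal must total 425; the given cells sum to 342, so (3,3) = 83.
Row 2: 103 + 65 + 77 + 89 + ? = 425, so (2,5) = 91.
From row 3, 425 − (69 + 71 + 83 + 95) gives (3,5) = 107.
Column 5 needs 425; the known cells sum to 346, so (5,5) = 79.
Using main diagonal: 97 + 65 + 83 + 79 + ? → (4,4) = 425 − 324 = 101.
The remaining cell in row 4 is (4,3) = 425 − 326 = 99.
From column 3, 425 − (61 + 77 + 83 + 99) gives (5,3) = 105.
From column 4, 425 − (73 + 89 + 95 + 101) gives (5,4) = 67.

97 109 61 73 85 / 103 65 77 89 91 / 69 71 83 95 107 / 75 87 99 101 63 / 81 93 105 67 79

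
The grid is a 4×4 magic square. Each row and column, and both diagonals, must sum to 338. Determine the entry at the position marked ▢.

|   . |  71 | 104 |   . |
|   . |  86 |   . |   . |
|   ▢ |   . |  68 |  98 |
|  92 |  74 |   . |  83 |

Row 4 needs 338; the known cells sum to 249, so (4,3) = 89.
Column 2 must total 338; the given cells sum to 231, so (3,2) = 107.
Column 3 needs 338; the known cells sum to 261, so (2,3) = 77.
Main diagonal must total 338; the given cells sum to 237, so (1,1) = 101.
Anti-diagonal must total 338; the given cells sum to 276, so (1,4) = 62.
Row 3 needs 338; the known cells sum to 273, so (3,1) = 65.

65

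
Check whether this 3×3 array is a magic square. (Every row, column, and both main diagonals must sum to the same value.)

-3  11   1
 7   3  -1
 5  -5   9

Yes

Row 1: -3 + 11 + 1 = 9.
Row 2: 7 + 3 + (-1) = 9.
Row 3: 5 + (-5) + 9 = 9.
Column 1: -3 + 7 + 5 = 9.
Column 2: 11 + 3 + (-5) = 9.
Column 3: 1 + (-1) + 9 = 9.
Main diagonal: -3 + 3 + 9 = 9.
Anti-diagonal: 1 + 3 + 5 = 9.
All lines sum to 9.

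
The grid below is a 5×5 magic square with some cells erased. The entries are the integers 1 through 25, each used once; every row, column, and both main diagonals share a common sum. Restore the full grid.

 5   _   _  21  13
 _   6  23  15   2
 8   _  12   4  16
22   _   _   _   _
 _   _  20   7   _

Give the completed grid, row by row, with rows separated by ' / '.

5 17 9 21 13 / 19 6 23 15 2 / 8 25 12 4 16 / 22 14 1 18 10 / 11 3 20 7 24

The entries are 1 through 25, which sum to 325, so each line sums to 325/5 = 65.
From row 2, 65 − (6 + 23 + 15 + 2) gives (2,1) = 19.
Row 3 needs 65; the known cells sum to 40, so (3,2) = 25.
From column 1, 65 − (5 + 19 + 8 + 22) gives (5,1) = 11.
Column 4 must total 65; the given cells sum to 47, so (4,4) = 18.
Main diagonal: 5 + 6 + 12 + 18 + ? = 65, so (5,5) = 24.
Anti-diagonal must total 65; the given cells sum to 51, so (4,2) = 14.
Row 5 must total 65; the given cells sum to 62, so (5,2) = 3.
Column 2 must total 65; the given cells sum to 48, so (1,2) = 17.
Using column 5: 13 + 2 + 16 + 24 + ? → (4,5) = 65 − 55 = 10.
Using row 1: 5 + 17 + 21 + 13 + ? → (1,3) = 65 − 56 = 9.
Row 4 needs 65; the known cells sum to 64, so (4,3) = 1.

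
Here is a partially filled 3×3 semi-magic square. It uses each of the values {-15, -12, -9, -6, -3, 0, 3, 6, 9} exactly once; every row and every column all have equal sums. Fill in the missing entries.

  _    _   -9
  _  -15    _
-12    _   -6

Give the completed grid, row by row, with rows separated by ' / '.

The 9 entries sum to -27, so each line sums to -27/3 = -9.
Row 3 needs -9; the known cells sum to -18, so (3,2) = 9.
Column 2 needs -9; the known cells sum to -6, so (1,2) = -3.
The remaining cell in column 3 is (2,3) = -9 − (-15) = 6.
Row 1 must total -9; the given cells sum to -12, so (1,1) = 3.
Using row 2: -15 + 6 + ? → (2,1) = -9 − (-9) = 0.

3 -3 -9 / 0 -15 6 / -12 9 -6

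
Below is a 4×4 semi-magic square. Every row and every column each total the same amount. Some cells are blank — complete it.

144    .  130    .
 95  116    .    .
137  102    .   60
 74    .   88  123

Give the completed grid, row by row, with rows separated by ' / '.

Column 1 is already complete: 144 + 95 + 137 + 74 = 450, so that is the magic constant.
From row 3, 450 − (137 + 102 + 60) gives (3,3) = 151.
Using row 4: 74 + 88 + 123 + ? → (4,2) = 450 − 285 = 165.
Column 2 must total 450; the given cells sum to 383, so (1,2) = 67.
Column 3 must total 450; the given cells sum to 369, so (2,3) = 81.
From row 1, 450 − (144 + 67 + 130) gives (1,4) = 109.
From row 2, 450 − (95 + 116 + 81) gives (2,4) = 158.

144 67 130 109 / 95 116 81 158 / 137 102 151 60 / 74 165 88 123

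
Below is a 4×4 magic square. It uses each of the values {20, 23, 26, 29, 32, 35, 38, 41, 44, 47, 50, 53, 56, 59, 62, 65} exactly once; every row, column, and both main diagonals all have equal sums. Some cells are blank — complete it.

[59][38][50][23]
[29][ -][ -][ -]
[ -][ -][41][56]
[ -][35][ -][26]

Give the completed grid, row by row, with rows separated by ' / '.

The 16 entries sum to 680, so each line sums to 680/4 = 170.
Column 4 must total 170; the given cells sum to 105, so (2,4) = 65.
Main diagonal must total 170; the given cells sum to 126, so (2,2) = 44.
Row 2 must total 170; the given cells sum to 138, so (2,3) = 32.
Column 2: 38 + 44 + 35 + ? = 170, so (3,2) = 53.
Using column 3: 50 + 32 + 41 + ? → (4,3) = 170 − 123 = 47.
The remaining cell in anti-diagonal is (4,1) = 170 − 108 = 62.
Row 3 must total 170; the given cells sum to 150, so (3,1) = 20.

59 38 50 23 / 29 44 32 65 / 20 53 41 56 / 62 35 47 26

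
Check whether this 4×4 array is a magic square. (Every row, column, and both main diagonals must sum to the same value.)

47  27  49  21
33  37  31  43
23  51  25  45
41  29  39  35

Row 1: 47 + 27 + 49 + 21 = 144.
Row 2: 33 + 37 + 31 + 43 = 144.
Row 3: 23 + 51 + 25 + 45 = 144.
Row 4: 41 + 29 + 39 + 35 = 144.
Column 1: 47 + 33 + 23 + 41 = 144.
Column 2: 27 + 37 + 51 + 29 = 144.
Column 3: 49 + 31 + 25 + 39 = 144.
Column 4: 21 + 43 + 45 + 35 = 144.
Main diagonal: 47 + 37 + 25 + 35 = 144.
Anti-diagonal: 21 + 31 + 51 + 41 = 144.
All lines sum to 144.

Yes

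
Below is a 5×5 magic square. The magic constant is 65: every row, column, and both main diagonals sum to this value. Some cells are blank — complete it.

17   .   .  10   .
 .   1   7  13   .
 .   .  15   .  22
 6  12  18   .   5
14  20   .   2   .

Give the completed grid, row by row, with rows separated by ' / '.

17 23 4 10 11 / 25 1 7 13 19 / 3 9 15 16 22 / 6 12 18 24 5 / 14 20 21 2 8

Using row 4: 6 + 12 + 18 + 5 + ? → (4,4) = 65 − 41 = 24.
Column 4 must total 65; the given cells sum to 49, so (3,4) = 16.
Main diagonal: 17 + 1 + 15 + 24 + ? = 65, so (5,5) = 8.
Using anti-diagonal: 13 + 15 + 12 + 14 + ? → (1,5) = 65 − 54 = 11.
Row 5 needs 65; the known cells sum to 44, so (5,3) = 21.
Column 3: 7 + 15 + 18 + 21 + ? = 65, so (1,3) = 4.
Column 5 must total 65; the given cells sum to 46, so (2,5) = 19.
Using row 1: 17 + 4 + 10 + 11 + ? → (1,2) = 65 − 42 = 23.
Row 2 must total 65; the given cells sum to 40, so (2,1) = 25.
Using column 1: 17 + 25 + 6 + 14 + ? → (3,1) = 65 − 62 = 3.
Using column 2: 23 + 1 + 12 + 20 + ? → (3,2) = 65 − 56 = 9.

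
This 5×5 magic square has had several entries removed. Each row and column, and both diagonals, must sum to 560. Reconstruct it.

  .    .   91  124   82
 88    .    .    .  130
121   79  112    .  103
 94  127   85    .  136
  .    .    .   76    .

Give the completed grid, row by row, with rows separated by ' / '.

From row 3, 560 − (121 + 79 + 112 + 103) gives (3,4) = 145.
Using row 4: 94 + 127 + 85 + 136 + ? → (4,4) = 560 − 442 = 118.
Column 4 needs 560; the known cells sum to 463, so (2,4) = 97.
Column 5: 82 + 130 + 103 + 136 + ? = 560, so (5,5) = 109.
Using anti-diagonal: 82 + 97 + 112 + 127 + ? → (5,1) = 560 − 418 = 142.
The remaining cell in column 1 is (1,1) = 560 − 445 = 115.
Main diagonal needs 560; the known cells sum to 454, so (2,2) = 106.
Row 1: 115 + 91 + 124 + 82 + ? = 560, so (1,2) = 148.
Using row 2: 88 + 106 + 97 + 130 + ? → (2,3) = 560 − 421 = 139.
The remaining cell in column 2 is (5,2) = 560 − 460 = 100.
Column 3: 91 + 139 + 112 + 85 + ? = 560, so (5,3) = 133.

115 148 91 124 82 / 88 106 139 97 130 / 121 79 112 145 103 / 94 127 85 118 136 / 142 100 133 76 109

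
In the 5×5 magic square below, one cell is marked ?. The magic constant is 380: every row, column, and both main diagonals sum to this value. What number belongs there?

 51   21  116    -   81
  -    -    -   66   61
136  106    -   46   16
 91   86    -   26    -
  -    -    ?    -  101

Row 1 must total 380; the given cells sum to 269, so (1,4) = 111.
Using row 3: 136 + 106 + 46 + 16 + ? → (3,3) = 380 − 304 = 76.
From column 4, 380 − (111 + 66 + 46 + 26) gives (5,4) = 131.
From column 5, 380 − (81 + 61 + 16 + 101) gives (4,5) = 121.
Using main diagonal: 51 + 76 + 26 + 101 + ? → (2,2) = 380 − 254 = 126.
Anti-diagonal: 81 + 66 + 76 + 86 + ? = 380, so (5,1) = 71.
The remaining cell in row 4 is (4,3) = 380 − 324 = 56.
Using column 1: 51 + 136 + 91 + 71 + ? → (2,1) = 380 − 349 = 31.
Column 2 must total 380; the given cells sum to 339, so (5,2) = 41.
Row 2 needs 380; the known cells sum to 284, so (2,3) = 96.
From row 5, 380 − (71 + 41 + 131 + 101) gives (5,3) = 36.

36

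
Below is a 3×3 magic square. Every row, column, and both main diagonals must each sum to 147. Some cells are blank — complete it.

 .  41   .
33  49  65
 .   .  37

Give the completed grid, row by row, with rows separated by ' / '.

61 41 45 / 33 49 65 / 53 57 37

Column 2 needs 147; the known cells sum to 90, so (3,2) = 57.
The remaining cell in column 3 is (1,3) = 147 − 102 = 45.
Main diagonal needs 147; the known cells sum to 86, so (1,1) = 61.
The remaining cell in anti-diagonal is (3,1) = 147 − 94 = 53.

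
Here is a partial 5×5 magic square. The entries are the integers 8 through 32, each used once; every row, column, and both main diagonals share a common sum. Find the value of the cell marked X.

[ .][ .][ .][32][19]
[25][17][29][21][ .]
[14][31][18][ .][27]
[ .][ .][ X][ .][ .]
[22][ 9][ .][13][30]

12

The entries are 8 through 32, which sum to 500, so each line sums to 500/5 = 100.
Row 2: 25 + 17 + 29 + 21 + ? = 100, so (2,5) = 8.
Row 3 needs 100; the known cells sum to 90, so (3,4) = 10.
From row 5, 100 − (22 + 9 + 13 + 30) gives (5,3) = 26.
The remaining cell in column 4 is (4,4) = 100 − 76 = 24.
Column 5 must total 100; the given cells sum to 84, so (4,5) = 16.
From main diagonal, 100 − (17 + 18 + 24 + 30) gives (1,1) = 11.
Anti-diagonal must total 100; the given cells sum to 80, so (4,2) = 20.
Column 1 needs 100; the known cells sum to 72, so (4,1) = 28.
Column 2: 17 + 31 + 20 + 9 + ? = 100, so (1,2) = 23.
Row 1: 11 + 23 + 32 + 19 + ? = 100, so (1,3) = 15.
Using row 4: 28 + 20 + 24 + 16 + ? → (4,3) = 100 − 88 = 12.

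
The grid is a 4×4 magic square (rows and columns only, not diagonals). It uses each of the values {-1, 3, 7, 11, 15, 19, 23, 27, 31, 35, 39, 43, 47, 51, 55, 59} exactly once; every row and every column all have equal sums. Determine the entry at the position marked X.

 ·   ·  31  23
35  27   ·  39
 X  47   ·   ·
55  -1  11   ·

7

The 16 entries sum to 464, so each line sums to 464/4 = 116.
Row 2 must total 116; the given cells sum to 101, so (2,3) = 15.
Row 4: 55 + (-1) + 11 + ? = 116, so (4,4) = 51.
From column 2, 116 − (27 + 47 + (-1)) gives (1,2) = 43.
Using column 3: 31 + 15 + 11 + ? → (3,3) = 116 − 57 = 59.
Column 4 needs 116; the known cells sum to 113, so (3,4) = 3.
From row 1, 116 − (43 + 31 + 23) gives (1,1) = 19.
Using row 3: 47 + 59 + 3 + ? → (3,1) = 116 − 109 = 7.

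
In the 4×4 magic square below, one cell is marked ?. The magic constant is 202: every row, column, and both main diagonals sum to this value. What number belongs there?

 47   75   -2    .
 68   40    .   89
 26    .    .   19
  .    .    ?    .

Row 1 must total 202; the given cells sum to 120, so (1,4) = 82.
The remaining cell in row 2 is (2,3) = 202 − 197 = 5.
Using column 1: 47 + 68 + 26 + ? → (4,1) = 202 − 141 = 61.
The remaining cell in column 4 is (4,4) = 202 − 190 = 12.
Using main diagonal: 47 + 40 + 12 + ? → (3,3) = 202 − 99 = 103.
Anti-diagonal: 82 + 5 + 61 + ? = 202, so (3,2) = 54.
Column 2 needs 202; the known cells sum to 169, so (4,2) = 33.
From column 3, 202 − (-2 + 5 + 103) gives (4,3) = 96.

96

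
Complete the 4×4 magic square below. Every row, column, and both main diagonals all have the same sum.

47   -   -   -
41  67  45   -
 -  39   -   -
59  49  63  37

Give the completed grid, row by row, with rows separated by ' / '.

Row 4 is already complete: 59 + 49 + 63 + 37 = 208, so that is the magic constant.
Row 2 needs 208; the known cells sum to 153, so (2,4) = 55.
Using column 1: 47 + 41 + 59 + ? → (3,1) = 208 − 147 = 61.
Column 2: 67 + 39 + 49 + ? = 208, so (1,2) = 53.
Using main diagonal: 47 + 67 + 37 + ? → (3,3) = 208 − 151 = 57.
Anti-diagonal needs 208; the known cells sum to 143, so (1,4) = 65.
From row 1, 208 − (47 + 53 + 65) gives (1,3) = 43.
Row 3 must total 208; the given cells sum to 157, so (3,4) = 51.

47 53 43 65 / 41 67 45 55 / 61 39 57 51 / 59 49 63 37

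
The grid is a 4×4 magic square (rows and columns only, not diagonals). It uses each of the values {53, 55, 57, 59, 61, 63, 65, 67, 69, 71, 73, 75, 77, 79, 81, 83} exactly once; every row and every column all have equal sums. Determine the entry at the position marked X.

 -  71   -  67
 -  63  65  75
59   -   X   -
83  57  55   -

79

The 16 entries sum to 1088, so each line sums to 1088/4 = 272.
Row 2 needs 272; the known cells sum to 203, so (2,1) = 69.
Row 4 must total 272; the given cells sum to 195, so (4,4) = 77.
Column 1 needs 272; the known cells sum to 211, so (1,1) = 61.
The remaining cell in column 2 is (3,2) = 272 − 191 = 81.
Column 4 needs 272; the known cells sum to 219, so (3,4) = 53.
Using row 1: 61 + 71 + 67 + ? → (1,3) = 272 − 199 = 73.
Row 3 needs 272; the known cells sum to 193, so (3,3) = 79.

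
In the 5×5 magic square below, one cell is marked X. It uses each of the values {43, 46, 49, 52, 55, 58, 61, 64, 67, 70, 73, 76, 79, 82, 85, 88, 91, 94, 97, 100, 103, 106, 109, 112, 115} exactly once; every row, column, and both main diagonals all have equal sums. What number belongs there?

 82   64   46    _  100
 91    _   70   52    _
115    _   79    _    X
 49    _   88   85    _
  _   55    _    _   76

The 25 entries sum to 1975, so each line sums to 1975/5 = 395.
From row 1, 395 − (82 + 64 + 46 + 100) gives (1,4) = 103.
Column 1: 82 + 91 + 115 + 49 + ? = 395, so (5,1) = 58.
From column 3, 395 − (46 + 70 + 79 + 88) gives (5,3) = 112.
Main diagonal must total 395; the given cells sum to 322, so (2,2) = 73.
The remaining cell in anti-diagonal is (4,2) = 395 − 289 = 106.
Row 2: 91 + 73 + 70 + 52 + ? = 395, so (2,5) = 109.
From row 4, 395 − (49 + 106 + 88 + 85) gives (4,5) = 67.
Using row 5: 58 + 55 + 112 + 76 + ? → (5,4) = 395 − 301 = 94.
From column 2, 395 − (64 + 73 + 106 + 55) gives (3,2) = 97.
Using column 4: 103 + 52 + 85 + 94 + ? → (3,4) = 395 − 334 = 61.
Column 5 must total 395; the given cells sum to 352, so (3,5) = 43.

43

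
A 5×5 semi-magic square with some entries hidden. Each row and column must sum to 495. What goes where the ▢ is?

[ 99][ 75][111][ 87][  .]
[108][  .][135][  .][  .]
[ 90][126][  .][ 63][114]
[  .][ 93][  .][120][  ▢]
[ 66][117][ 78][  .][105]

81

Using row 1: 99 + 75 + 111 + 87 + ? → (1,5) = 495 − 372 = 123.
Row 3 must total 495; the given cells sum to 393, so (3,3) = 102.
Row 5 needs 495; the known cells sum to 366, so (5,4) = 129.
Column 1: 99 + 108 + 90 + 66 + ? = 495, so (4,1) = 132.
Column 2: 75 + 126 + 93 + 117 + ? = 495, so (2,2) = 84.
The remaining cell in column 3 is (4,3) = 495 − 426 = 69.
Column 4 needs 495; the known cells sum to 399, so (2,4) = 96.
Using row 2: 108 + 84 + 135 + 96 + ? → (2,5) = 495 − 423 = 72.
The remaining cell in row 4 is (4,5) = 495 − 414 = 81.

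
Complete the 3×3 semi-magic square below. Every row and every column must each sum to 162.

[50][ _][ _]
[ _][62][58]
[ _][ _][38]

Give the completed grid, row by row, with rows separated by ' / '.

From row 2, 162 − (62 + 58) gives (2,1) = 42.
From column 1, 162 − (50 + 42) gives (3,1) = 70.
The remaining cell in column 3 is (1,3) = 162 − 96 = 66.
Using row 1: 50 + 66 + ? → (1,2) = 162 − 116 = 46.
Row 3 needs 162; the known cells sum to 108, so (3,2) = 54.

50 46 66 / 42 62 58 / 70 54 38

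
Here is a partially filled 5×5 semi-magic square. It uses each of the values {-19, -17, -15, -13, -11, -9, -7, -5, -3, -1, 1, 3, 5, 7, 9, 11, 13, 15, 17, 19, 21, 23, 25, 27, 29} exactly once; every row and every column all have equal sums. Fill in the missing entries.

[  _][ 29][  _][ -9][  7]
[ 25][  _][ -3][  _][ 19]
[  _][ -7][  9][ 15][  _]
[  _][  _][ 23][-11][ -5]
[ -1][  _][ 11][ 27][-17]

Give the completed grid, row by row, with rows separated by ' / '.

13 29 -15 -9 7 / 25 -19 -3 3 19 / -13 -7 9 15 21 / 1 17 23 -11 -5 / -1 5 11 27 -17

The 25 entries sum to 125, so each line sums to 125/5 = 25.
Using row 5: -1 + 11 + 27 + (-17) + ? → (5,2) = 25 − 20 = 5.
Column 3 needs 25; the known cells sum to 40, so (1,3) = -15.
The remaining cell in column 4 is (2,4) = 25 − 22 = 3.
From column 5, 25 − (7 + 19 + (-5) + (-17)) gives (3,5) = 21.
Using row 1: 29 + (-15) + (-9) + 7 + ? → (1,1) = 25 − 12 = 13.
Row 2 needs 25; the known cells sum to 44, so (2,2) = -19.
From row 3, 25 − (-7 + 9 + 15 + 21) gives (3,1) = -13.
Using column 1: 13 + 25 + (-13) + (-1) + ? → (4,1) = 25 − 24 = 1.
The remaining cell in column 2 is (4,2) = 25 − 8 = 17.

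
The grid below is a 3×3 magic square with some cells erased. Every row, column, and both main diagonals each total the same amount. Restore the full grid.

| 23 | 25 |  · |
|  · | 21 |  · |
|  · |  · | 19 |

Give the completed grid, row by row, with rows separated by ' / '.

Main diagonal is already complete: 23 + 21 + 19 = 63, so that is the magic constant.
Row 1: 23 + 25 + ? = 63, so (1,3) = 15.
The remaining cell in column 2 is (3,2) = 63 − 46 = 17.
Column 3 needs 63; the known cells sum to 34, so (2,3) = 29.
Using anti-diagonal: 15 + 21 + ? → (3,1) = 63 − 36 = 27.
Row 2: 21 + 29 + ? = 63, so (2,1) = 13.

23 25 15 / 13 21 29 / 27 17 19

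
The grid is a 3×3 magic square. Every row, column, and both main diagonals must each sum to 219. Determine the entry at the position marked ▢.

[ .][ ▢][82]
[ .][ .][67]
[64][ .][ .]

61

Column 3 must total 219; the given cells sum to 149, so (3,3) = 70.
Anti-diagonal: 82 + 64 + ? = 219, so (2,2) = 73.
Row 2: 73 + 67 + ? = 219, so (2,1) = 79.
Row 3 needs 219; the known cells sum to 134, so (3,2) = 85.
The remaining cell in column 1 is (1,1) = 219 − 143 = 76.
From column 2, 219 − (73 + 85) gives (1,2) = 61.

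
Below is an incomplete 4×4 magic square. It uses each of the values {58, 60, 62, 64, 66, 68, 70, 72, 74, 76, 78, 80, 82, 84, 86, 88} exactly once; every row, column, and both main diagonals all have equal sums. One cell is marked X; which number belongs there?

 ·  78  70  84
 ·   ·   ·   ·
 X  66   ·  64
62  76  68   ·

88

The 16 entries sum to 1168, so each line sums to 1168/4 = 292.
The remaining cell in row 1 is (1,1) = 292 − 232 = 60.
Row 4 must total 292; the given cells sum to 206, so (4,4) = 86.
Column 2 must total 292; the given cells sum to 220, so (2,2) = 72.
Column 4: 84 + 64 + 86 + ? = 292, so (2,4) = 58.
Using main diagonal: 60 + 72 + 86 + ? → (3,3) = 292 − 218 = 74.
From anti-diagonal, 292 − (84 + 66 + 62) gives (2,3) = 80.
Row 2 needs 292; the known cells sum to 210, so (2,1) = 82.
Using row 3: 66 + 74 + 64 + ? → (3,1) = 292 − 204 = 88.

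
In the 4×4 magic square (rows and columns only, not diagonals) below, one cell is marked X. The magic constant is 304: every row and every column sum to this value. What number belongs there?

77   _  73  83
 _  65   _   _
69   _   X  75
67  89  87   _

81

Row 1 needs 304; the known cells sum to 233, so (1,2) = 71.
The remaining cell in row 4 is (4,4) = 304 − 243 = 61.
Column 1 must total 304; the given cells sum to 213, so (2,1) = 91.
From column 2, 304 − (71 + 65 + 89) gives (3,2) = 79.
Using column 4: 83 + 75 + 61 + ? → (2,4) = 304 − 219 = 85.
Using row 2: 91 + 65 + 85 + ? → (2,3) = 304 − 241 = 63.
Row 3 must total 304; the given cells sum to 223, so (3,3) = 81.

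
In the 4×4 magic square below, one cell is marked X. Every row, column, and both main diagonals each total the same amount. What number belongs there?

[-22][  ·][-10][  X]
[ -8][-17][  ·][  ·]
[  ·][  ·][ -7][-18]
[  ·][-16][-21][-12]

-15

Main diagonal is complete and sums to -58; that is the magic constant.
Row 4: -16 + (-21) + (-12) + ? = -58, so (4,1) = -9.
Column 1 needs -58; the known cells sum to -39, so (3,1) = -19.
Column 3 needs -58; the known cells sum to -38, so (2,3) = -20.
Row 2: -8 + (-17) + (-20) + ? = -58, so (2,4) = -13.
Row 3 must total -58; the given cells sum to -44, so (3,2) = -14.
From column 2, -58 − (-17 + (-14) + (-16)) gives (1,2) = -11.
From column 4, -58 − (-13 + (-18) + (-12)) gives (1,4) = -15.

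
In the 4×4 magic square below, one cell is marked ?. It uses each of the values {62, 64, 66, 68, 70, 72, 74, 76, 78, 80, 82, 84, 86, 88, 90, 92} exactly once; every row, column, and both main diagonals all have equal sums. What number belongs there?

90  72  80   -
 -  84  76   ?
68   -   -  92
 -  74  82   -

86

The 16 entries sum to 1232, so each line sums to 1232/4 = 308.
Using row 1: 90 + 72 + 80 + ? → (1,4) = 308 − 242 = 66.
The remaining cell in column 2 is (3,2) = 308 − 230 = 78.
Column 3: 80 + 76 + 82 + ? = 308, so (3,3) = 70.
Using main diagonal: 90 + 84 + 70 + ? → (4,4) = 308 − 244 = 64.
Anti-diagonal: 66 + 76 + 78 + ? = 308, so (4,1) = 88.
Using column 1: 90 + 68 + 88 + ? → (2,1) = 308 − 246 = 62.
Column 4: 66 + 92 + 64 + ? = 308, so (2,4) = 86.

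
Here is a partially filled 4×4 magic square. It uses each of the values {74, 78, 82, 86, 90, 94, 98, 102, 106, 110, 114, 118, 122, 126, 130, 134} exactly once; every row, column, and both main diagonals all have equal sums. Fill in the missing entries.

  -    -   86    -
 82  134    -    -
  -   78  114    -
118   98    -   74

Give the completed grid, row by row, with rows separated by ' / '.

The 16 entries sum to 1664, so each line sums to 1664/4 = 416.
Row 4 needs 416; the known cells sum to 290, so (4,3) = 126.
The remaining cell in column 2 is (1,2) = 416 − 310 = 106.
From column 3, 416 − (86 + 114 + 126) gives (2,3) = 90.
The remaining cell in main diagonal is (1,1) = 416 − 322 = 94.
Anti-diagonal: 90 + 78 + 118 + ? = 416, so (1,4) = 130.
The remaining cell in row 2 is (2,4) = 416 − 306 = 110.
Using column 1: 94 + 82 + 118 + ? → (3,1) = 416 − 294 = 122.
Using column 4: 130 + 110 + 74 + ? → (3,4) = 416 − 314 = 102.

94 106 86 130 / 82 134 90 110 / 122 78 114 102 / 118 98 126 74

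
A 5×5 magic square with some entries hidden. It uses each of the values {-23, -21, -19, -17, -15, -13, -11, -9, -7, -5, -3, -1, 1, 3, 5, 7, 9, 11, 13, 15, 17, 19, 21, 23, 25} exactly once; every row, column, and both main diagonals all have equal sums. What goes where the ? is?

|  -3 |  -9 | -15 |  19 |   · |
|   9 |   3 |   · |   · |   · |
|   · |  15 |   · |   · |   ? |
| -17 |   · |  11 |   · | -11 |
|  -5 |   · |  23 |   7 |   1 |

The 25 entries sum to 25, so each line sums to 25/5 = 5.
Using row 1: -3 + (-9) + (-15) + 19 + ? → (1,5) = 5 − (-8) = 13.
From row 5, 5 − (-5 + 23 + 7 + 1) gives (5,2) = -21.
Using column 1: -3 + 9 + (-17) + (-5) + ? → (3,1) = 5 − (-16) = 21.
Column 2 must total 5; the given cells sum to -12, so (4,2) = 17.
Row 4 needs 5; the known cells sum to 0, so (4,4) = 5.
From main diagonal, 5 − (-3 + 3 + 5 + 1) gives (3,3) = -1.
From anti-diagonal, 5 − (13 + (-1) + 17 + (-5)) gives (2,4) = -19.
From column 3, 5 − (-15 + (-1) + 11 + 23) gives (2,3) = -13.
Using column 4: 19 + (-19) + 5 + 7 + ? → (3,4) = 5 − 12 = -7.
Row 2: 9 + 3 + (-13) + (-19) + ? = 5, so (2,5) = 25.
From row 3, 5 − (21 + 15 + (-1) + (-7)) gives (3,5) = -23.

-23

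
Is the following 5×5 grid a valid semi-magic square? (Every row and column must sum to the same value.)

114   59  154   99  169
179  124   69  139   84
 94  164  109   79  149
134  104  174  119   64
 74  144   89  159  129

Yes

Row 1: 114 + 59 + 154 + 99 + 169 = 595.
Row 2: 179 + 124 + 69 + 139 + 84 = 595.
Row 3: 94 + 164 + 109 + 79 + 149 = 595.
Row 4: 134 + 104 + 174 + 119 + 64 = 595.
Row 5: 74 + 144 + 89 + 159 + 129 = 595.
Column 1: 114 + 179 + 94 + 134 + 74 = 595.
Column 2: 59 + 124 + 164 + 104 + 144 = 595.
Column 3: 154 + 69 + 109 + 174 + 89 = 595.
Column 4: 99 + 139 + 79 + 119 + 159 = 595.
Column 5: 169 + 84 + 149 + 64 + 129 = 595.
All lines sum to 595.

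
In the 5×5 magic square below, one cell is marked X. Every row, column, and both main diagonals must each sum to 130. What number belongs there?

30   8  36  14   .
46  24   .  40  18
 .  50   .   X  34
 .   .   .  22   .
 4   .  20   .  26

Using row 1: 30 + 8 + 36 + 14 + ? → (1,5) = 130 − 88 = 42.
Row 2 must total 130; the given cells sum to 128, so (2,3) = 2.
Column 5: 42 + 18 + 34 + 26 + ? = 130, so (4,5) = 10.
The remaining cell in main diagonal is (3,3) = 130 − 102 = 28.
Anti-diagonal: 42 + 40 + 28 + 4 + ? = 130, so (4,2) = 16.
Using column 2: 8 + 24 + 50 + 16 + ? → (5,2) = 130 − 98 = 32.
The remaining cell in column 3 is (4,3) = 130 − 86 = 44.
The remaining cell in row 4 is (4,1) = 130 − 92 = 38.
From row 5, 130 − (4 + 32 + 20 + 26) gives (5,4) = 48.
Using column 1: 30 + 46 + 38 + 4 + ? → (3,1) = 130 − 118 = 12.
Using column 4: 14 + 40 + 22 + 48 + ? → (3,4) = 130 − 124 = 6.

6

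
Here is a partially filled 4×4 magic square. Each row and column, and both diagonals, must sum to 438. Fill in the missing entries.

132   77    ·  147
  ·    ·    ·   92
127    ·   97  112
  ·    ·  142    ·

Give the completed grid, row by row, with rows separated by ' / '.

132 77 82 147 / 107 122 117 92 / 127 102 97 112 / 72 137 142 87

From row 1, 438 − (132 + 77 + 147) gives (1,3) = 82.
From row 3, 438 − (127 + 97 + 112) gives (3,2) = 102.
The remaining cell in column 3 is (2,3) = 438 − 321 = 117.
Column 4 must total 438; the given cells sum to 351, so (4,4) = 87.
Main diagonal: 132 + 97 + 87 + ? = 438, so (2,2) = 122.
Anti-diagonal: 147 + 117 + 102 + ? = 438, so (4,1) = 72.
Row 2: 122 + 117 + 92 + ? = 438, so (2,1) = 107.
Row 4 must total 438; the given cells sum to 301, so (4,2) = 137.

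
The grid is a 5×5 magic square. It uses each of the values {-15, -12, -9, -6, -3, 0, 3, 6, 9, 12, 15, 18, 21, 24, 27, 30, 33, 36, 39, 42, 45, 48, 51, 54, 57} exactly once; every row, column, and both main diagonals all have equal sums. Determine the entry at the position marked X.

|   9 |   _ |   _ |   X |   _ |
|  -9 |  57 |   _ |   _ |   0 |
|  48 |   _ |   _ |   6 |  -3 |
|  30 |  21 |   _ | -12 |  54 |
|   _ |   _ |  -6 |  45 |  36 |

The 25 entries sum to 525, so each line sums to 525/5 = 105.
Row 4: 30 + 21 + (-12) + 54 + ? = 105, so (4,3) = 12.
The remaining cell in column 1 is (5,1) = 105 − 78 = 27.
Column 5: 0 + (-3) + 54 + 36 + ? = 105, so (1,5) = 18.
Using main diagonal: 9 + 57 + (-12) + 36 + ? → (3,3) = 105 − 90 = 15.
Anti-diagonal: 18 + 15 + 21 + 27 + ? = 105, so (2,4) = 24.
Row 2: -9 + 57 + 24 + 0 + ? = 105, so (2,3) = 33.
Row 3 needs 105; the known cells sum to 66, so (3,2) = 39.
Row 5 needs 105; the known cells sum to 102, so (5,2) = 3.
Column 2 needs 105; the known cells sum to 120, so (1,2) = -15.
Column 3 needs 105; the known cells sum to 54, so (1,3) = 51.
From column 4, 105 − (24 + 6 + (-12) + 45) gives (1,4) = 42.

42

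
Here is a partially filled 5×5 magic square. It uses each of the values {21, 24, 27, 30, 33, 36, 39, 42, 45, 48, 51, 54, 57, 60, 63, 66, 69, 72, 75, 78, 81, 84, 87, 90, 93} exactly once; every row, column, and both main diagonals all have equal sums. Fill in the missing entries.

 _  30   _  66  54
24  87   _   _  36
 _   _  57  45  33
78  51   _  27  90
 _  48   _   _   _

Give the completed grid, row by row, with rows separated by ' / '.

The 25 entries sum to 1425, so each line sums to 1425/5 = 285.
The remaining cell in row 4 is (4,3) = 285 − 246 = 39.
Column 2: 30 + 87 + 51 + 48 + ? = 285, so (3,2) = 69.
Column 5 must total 285; the given cells sum to 213, so (5,5) = 72.
Main diagonal needs 285; the known cells sum to 243, so (1,1) = 42.
Row 1: 42 + 30 + 66 + 54 + ? = 285, so (1,3) = 93.
From row 3, 285 − (69 + 57 + 45 + 33) gives (3,1) = 81.
Column 1 needs 285; the known cells sum to 225, so (5,1) = 60.
Anti-diagonal: 54 + 57 + 51 + 60 + ? = 285, so (2,4) = 63.
Row 2: 24 + 87 + 63 + 36 + ? = 285, so (2,3) = 75.
Using column 3: 93 + 75 + 57 + 39 + ? → (5,3) = 285 − 264 = 21.
Column 4: 66 + 63 + 45 + 27 + ? = 285, so (5,4) = 84.

42 30 93 66 54 / 24 87 75 63 36 / 81 69 57 45 33 / 78 51 39 27 90 / 60 48 21 84 72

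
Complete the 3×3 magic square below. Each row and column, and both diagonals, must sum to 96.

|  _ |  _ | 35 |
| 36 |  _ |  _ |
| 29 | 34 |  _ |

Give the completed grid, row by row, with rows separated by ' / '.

31 30 35 / 36 32 28 / 29 34 33

The remaining cell in row 3 is (3,3) = 96 − 63 = 33.
Column 1 needs 96; the known cells sum to 65, so (1,1) = 31.
Column 3: 35 + 33 + ? = 96, so (2,3) = 28.
Main diagonal: 31 + 33 + ? = 96, so (2,2) = 32.
From row 1, 96 − (31 + 35) gives (1,2) = 30.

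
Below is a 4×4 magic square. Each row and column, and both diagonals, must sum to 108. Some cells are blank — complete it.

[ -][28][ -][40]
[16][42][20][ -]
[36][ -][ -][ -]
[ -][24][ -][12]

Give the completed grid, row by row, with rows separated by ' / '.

Row 2 must total 108; the given cells sum to 78, so (2,4) = 30.
Using column 2: 28 + 42 + 24 + ? → (3,2) = 108 − 94 = 14.
Column 4: 40 + 30 + 12 + ? = 108, so (3,4) = 26.
Anti-diagonal must total 108; the given cells sum to 74, so (4,1) = 34.
From row 3, 108 − (36 + 14 + 26) gives (3,3) = 32.
The remaining cell in row 4 is (4,3) = 108 − 70 = 38.
From column 1, 108 − (16 + 36 + 34) gives (1,1) = 22.
The remaining cell in column 3 is (1,3) = 108 − 90 = 18.

22 28 18 40 / 16 42 20 30 / 36 14 32 26 / 34 24 38 12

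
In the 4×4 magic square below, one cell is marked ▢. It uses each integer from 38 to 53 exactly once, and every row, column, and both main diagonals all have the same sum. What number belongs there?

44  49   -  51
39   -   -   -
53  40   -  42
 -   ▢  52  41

43

The entries are 38 through 53, which sum to 728, so each line sums to 728/4 = 182.
Row 1 must total 182; the given cells sum to 144, so (1,3) = 38.
Row 3 must total 182; the given cells sum to 135, so (3,3) = 47.
Column 1 must total 182; the given cells sum to 136, so (4,1) = 46.
The remaining cell in column 3 is (2,3) = 182 − 137 = 45.
Column 4: 51 + 42 + 41 + ? = 182, so (2,4) = 48.
Main diagonal needs 182; the known cells sum to 132, so (2,2) = 50.
The remaining cell in row 4 is (4,2) = 182 − 139 = 43.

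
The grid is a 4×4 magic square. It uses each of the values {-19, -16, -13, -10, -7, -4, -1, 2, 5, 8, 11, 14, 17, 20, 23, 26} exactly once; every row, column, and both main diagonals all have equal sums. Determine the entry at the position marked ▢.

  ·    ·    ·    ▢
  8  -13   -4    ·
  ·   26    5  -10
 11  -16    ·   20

The 16 entries sum to 56, so each line sums to 56/4 = 14.
Row 2 needs 14; the known cells sum to -9, so (2,4) = 23.
Row 3 must total 14; the given cells sum to 21, so (3,1) = -7.
The remaining cell in row 4 is (4,3) = 14 − 15 = -1.
From column 1, 14 − (8 + (-7) + 11) gives (1,1) = 2.
From column 2, 14 − (-13 + 26 + (-16)) gives (1,2) = 17.
Column 3 must total 14; the given cells sum to 0, so (1,3) = 14.
Using column 4: 23 + (-10) + 20 + ? → (1,4) = 14 − 33 = -19.

-19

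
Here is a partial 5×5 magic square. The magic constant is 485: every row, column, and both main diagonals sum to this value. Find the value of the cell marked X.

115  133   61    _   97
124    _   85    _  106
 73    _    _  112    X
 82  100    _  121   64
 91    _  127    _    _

Row 1: 115 + 133 + 61 + 97 + ? = 485, so (1,4) = 79.
Row 4: 82 + 100 + 121 + 64 + ? = 485, so (4,3) = 118.
From column 3, 485 − (61 + 85 + 118 + 127) gives (3,3) = 94.
From anti-diagonal, 485 − (97 + 94 + 100 + 91) gives (2,4) = 103.
From row 2, 485 − (124 + 85 + 103 + 106) gives (2,2) = 67.
Column 4 needs 485; the known cells sum to 415, so (5,4) = 70.
Using main diagonal: 115 + 67 + 94 + 121 + ? → (5,5) = 485 − 397 = 88.
Using row 5: 91 + 127 + 70 + 88 + ? → (5,2) = 485 − 376 = 109.
The remaining cell in column 2 is (3,2) = 485 − 409 = 76.
Column 5: 97 + 106 + 64 + 88 + ? = 485, so (3,5) = 130.

130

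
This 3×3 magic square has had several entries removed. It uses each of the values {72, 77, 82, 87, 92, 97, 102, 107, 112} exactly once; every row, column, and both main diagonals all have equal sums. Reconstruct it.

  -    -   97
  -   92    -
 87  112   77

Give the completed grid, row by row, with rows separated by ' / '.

The 9 entries sum to 828, so each line sums to 828/3 = 276.
The remaining cell in column 2 is (1,2) = 276 − 204 = 72.
Column 3 must total 276; the given cells sum to 174, so (2,3) = 102.
The remaining cell in main diagonal is (1,1) = 276 − 169 = 107.
Using row 2: 92 + 102 + ? → (2,1) = 276 − 194 = 82.

107 72 97 / 82 92 102 / 87 112 77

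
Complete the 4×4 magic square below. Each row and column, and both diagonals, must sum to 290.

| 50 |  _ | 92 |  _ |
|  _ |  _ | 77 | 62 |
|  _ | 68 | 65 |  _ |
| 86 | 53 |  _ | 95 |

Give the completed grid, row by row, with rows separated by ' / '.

From row 4, 290 − (86 + 53 + 95) gives (4,3) = 56.
The remaining cell in main diagonal is (2,2) = 290 − 210 = 80.
Anti-diagonal must total 290; the given cells sum to 231, so (1,4) = 59.
The remaining cell in row 1 is (1,2) = 290 − 201 = 89.
Row 2 needs 290; the known cells sum to 219, so (2,1) = 71.
Column 1 needs 290; the known cells sum to 207, so (3,1) = 83.
Column 4 must total 290; the given cells sum to 216, so (3,4) = 74.

50 89 92 59 / 71 80 77 62 / 83 68 65 74 / 86 53 56 95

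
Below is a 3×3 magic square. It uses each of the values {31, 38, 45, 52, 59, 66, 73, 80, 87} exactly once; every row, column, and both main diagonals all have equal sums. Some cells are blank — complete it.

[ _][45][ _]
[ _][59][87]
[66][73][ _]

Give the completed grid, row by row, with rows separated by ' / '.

80 45 52 / 31 59 87 / 66 73 38

The 9 entries sum to 531, so each line sums to 531/3 = 177.
From row 2, 177 − (59 + 87) gives (2,1) = 31.
Using row 3: 66 + 73 + ? → (3,3) = 177 − 139 = 38.
Column 1 needs 177; the known cells sum to 97, so (1,1) = 80.
Using column 3: 87 + 38 + ? → (1,3) = 177 − 125 = 52.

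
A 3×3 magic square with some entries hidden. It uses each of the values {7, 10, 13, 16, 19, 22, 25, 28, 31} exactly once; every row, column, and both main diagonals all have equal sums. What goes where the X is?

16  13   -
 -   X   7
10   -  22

19

The 9 entries sum to 171, so each line sums to 171/3 = 57.
Using row 1: 16 + 13 + ? → (1,3) = 57 − 29 = 28.
From row 3, 57 − (10 + 22) gives (3,2) = 25.
The remaining cell in column 1 is (2,1) = 57 − 26 = 31.
Column 2 must total 57; the given cells sum to 38, so (2,2) = 19.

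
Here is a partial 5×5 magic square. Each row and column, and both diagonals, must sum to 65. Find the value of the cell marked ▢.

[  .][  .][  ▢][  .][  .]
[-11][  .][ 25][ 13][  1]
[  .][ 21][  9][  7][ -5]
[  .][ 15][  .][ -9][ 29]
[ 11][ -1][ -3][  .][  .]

Row 2 must total 65; the given cells sum to 28, so (2,2) = 37.
Row 3 must total 65; the given cells sum to 32, so (3,1) = 33.
Using column 2: 37 + 21 + 15 + (-1) + ? → (1,2) = 65 − 72 = -7.
Anti-diagonal: 13 + 9 + 15 + 11 + ? = 65, so (1,5) = 17.
Column 5 needs 65; the known cells sum to 42, so (5,5) = 23.
Main diagonal needs 65; the known cells sum to 60, so (1,1) = 5.
The remaining cell in row 5 is (5,4) = 65 − 30 = 35.
From column 1, 65 − (5 + (-11) + 33 + 11) gives (4,1) = 27.
From column 4, 65 − (13 + 7 + (-9) + 35) gives (1,4) = 19.
Row 1 needs 65; the known cells sum to 34, so (1,3) = 31.

31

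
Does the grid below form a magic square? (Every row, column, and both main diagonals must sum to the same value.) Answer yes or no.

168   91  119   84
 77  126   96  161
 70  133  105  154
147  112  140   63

No — row 3 sums to 462 but column 3 sums to 460.

Row 1: 168 + 91 + 119 + 84 = 462.
Row 2: 77 + 126 + 96 + 161 = 460.
Row 3: 70 + 133 + 105 + 154 = 462.
Row 4: 147 + 112 + 140 + 63 = 462.
Column 1: 168 + 77 + 70 + 147 = 462.
Column 2: 91 + 126 + 133 + 112 = 462.
Column 3: 119 + 96 + 105 + 140 = 460.
Column 4: 84 + 161 + 154 + 63 = 462.
Main diagonal: 168 + 126 + 105 + 63 = 462.
Anti-diagonal: 84 + 96 + 133 + 147 = 460.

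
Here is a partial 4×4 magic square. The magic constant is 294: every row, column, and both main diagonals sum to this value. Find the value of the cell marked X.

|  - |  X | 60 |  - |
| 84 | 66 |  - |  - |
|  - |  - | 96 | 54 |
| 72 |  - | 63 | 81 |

Using row 4: 72 + 63 + 81 + ? → (4,2) = 294 − 216 = 78.
Using column 3: 60 + 96 + 63 + ? → (2,3) = 294 − 219 = 75.
Main diagonal needs 294; the known cells sum to 243, so (1,1) = 51.
The remaining cell in row 2 is (2,4) = 294 − 225 = 69.
Using column 1: 51 + 84 + 72 + ? → (3,1) = 294 − 207 = 87.
Column 4 needs 294; the known cells sum to 204, so (1,4) = 90.
Anti-diagonal must total 294; the given cells sum to 237, so (3,2) = 57.
From row 1, 294 − (51 + 60 + 90) gives (1,2) = 93.

93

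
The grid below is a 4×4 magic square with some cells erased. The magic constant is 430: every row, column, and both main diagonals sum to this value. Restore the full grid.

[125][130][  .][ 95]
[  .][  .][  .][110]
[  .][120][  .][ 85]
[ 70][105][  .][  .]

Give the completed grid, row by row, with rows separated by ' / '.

The remaining cell in row 1 is (1,3) = 430 − 350 = 80.
Column 2 must total 430; the given cells sum to 355, so (2,2) = 75.
Using column 4: 95 + 110 + 85 + ? → (4,4) = 430 − 290 = 140.
Main diagonal: 125 + 75 + 140 + ? = 430, so (3,3) = 90.
Anti-diagonal must total 430; the given cells sum to 285, so (2,3) = 145.
From row 2, 430 − (75 + 145 + 110) gives (2,1) = 100.
Row 3 needs 430; the known cells sum to 295, so (3,1) = 135.
Using row 4: 70 + 105 + 140 + ? → (4,3) = 430 − 315 = 115.

125 130 80 95 / 100 75 145 110 / 135 120 90 85 / 70 105 115 140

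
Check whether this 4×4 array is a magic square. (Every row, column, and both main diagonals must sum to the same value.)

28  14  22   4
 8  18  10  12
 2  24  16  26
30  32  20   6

No — main diagonal sums to 68 but row 2 sums to 48.

Row 1: 28 + 14 + 22 + 4 = 68.
Row 2: 8 + 18 + 10 + 12 = 48.
Row 3: 2 + 24 + 16 + 26 = 68.
Row 4: 30 + 32 + 20 + 6 = 88.
Column 1: 28 + 8 + 2 + 30 = 68.
Column 2: 14 + 18 + 24 + 32 = 88.
Column 3: 22 + 10 + 16 + 20 = 68.
Column 4: 4 + 12 + 26 + 6 = 48.
Main diagonal: 28 + 18 + 16 + 6 = 68.
Anti-diagonal: 4 + 10 + 24 + 30 = 68.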